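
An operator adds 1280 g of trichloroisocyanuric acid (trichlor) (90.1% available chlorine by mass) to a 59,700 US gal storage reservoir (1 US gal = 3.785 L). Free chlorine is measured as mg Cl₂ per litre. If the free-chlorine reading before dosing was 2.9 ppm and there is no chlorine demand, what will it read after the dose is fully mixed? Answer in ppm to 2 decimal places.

8.00 ppm

Volume: 59,700 US gal × 3.785 L/gal = 225,964 L.
Available chlorine delivered: 1280 g × 0.901 = 1153 g as Cl₂.
Concentration rise: 1153 g / 225,964 L = 5.104 mg/L = 5.10 ppm.
Final FC: 2.9 + 5.10 = 8.00 ppm.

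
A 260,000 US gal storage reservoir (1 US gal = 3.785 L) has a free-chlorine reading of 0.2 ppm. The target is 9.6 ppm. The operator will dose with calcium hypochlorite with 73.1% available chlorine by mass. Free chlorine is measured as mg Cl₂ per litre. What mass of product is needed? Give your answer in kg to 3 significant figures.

12.7 kg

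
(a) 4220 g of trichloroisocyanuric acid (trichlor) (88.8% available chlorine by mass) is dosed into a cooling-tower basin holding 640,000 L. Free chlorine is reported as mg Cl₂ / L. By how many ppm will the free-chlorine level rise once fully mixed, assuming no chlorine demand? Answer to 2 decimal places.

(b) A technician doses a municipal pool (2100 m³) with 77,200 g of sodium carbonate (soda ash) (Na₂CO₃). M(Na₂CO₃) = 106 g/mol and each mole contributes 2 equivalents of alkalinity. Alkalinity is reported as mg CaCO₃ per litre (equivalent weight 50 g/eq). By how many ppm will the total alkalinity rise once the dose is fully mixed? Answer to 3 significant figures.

(a) 5.86 ppm; (b) 34.7 ppm

(a) Available chlorine delivered: 4220 g × 0.888 = 3747 g as Cl₂.
(a) Concentration rise: 3747 g / 640,000 L = 5.855 mg/L = 5.86 ppm.

(b) Volume: 2100 m³ = 2,100,000 L.
(b) Moles of Na₂CO₃: 77,200 g ÷ 106 g/mol = 728.3 mol → 1457 eq of alkalinity.
(b) As CaCO₃: 1457 eq × 50 g/eq = 72,830 g.
(b) Rise: 72,830 g / 2,100,000 L × 1000 = 34.68 mg/L.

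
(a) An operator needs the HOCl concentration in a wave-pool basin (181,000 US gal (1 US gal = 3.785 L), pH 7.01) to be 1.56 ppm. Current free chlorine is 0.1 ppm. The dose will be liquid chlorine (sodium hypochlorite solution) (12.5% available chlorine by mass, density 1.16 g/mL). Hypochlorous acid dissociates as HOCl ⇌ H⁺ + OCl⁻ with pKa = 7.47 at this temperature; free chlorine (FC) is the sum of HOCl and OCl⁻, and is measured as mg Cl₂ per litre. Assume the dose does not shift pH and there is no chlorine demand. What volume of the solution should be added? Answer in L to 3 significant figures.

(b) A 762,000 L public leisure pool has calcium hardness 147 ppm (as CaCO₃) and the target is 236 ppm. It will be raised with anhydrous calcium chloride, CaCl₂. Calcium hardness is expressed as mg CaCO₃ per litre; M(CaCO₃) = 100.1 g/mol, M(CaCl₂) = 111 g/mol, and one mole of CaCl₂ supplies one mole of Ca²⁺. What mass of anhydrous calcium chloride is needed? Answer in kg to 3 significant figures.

(a) 9.45 L; (b) 75.2 kg

(a) Volume: 181,000 US gal × 3.785 L/gal = 685,085 L.
(a) [OCl⁻]/[HOCl] = 10^(pH − pKa) = 10^(7.01 − 7.47) = 0.3467; fraction as HOCl = 1/(1 + 0.3467) = 0.7425.
(a) Free chlorine required for 1.56 ppm HOCl: 1.56 / 0.7425 = 2.101 ppm.
(a) FC to add: 2.101 − 0.1 = 2.001 mg/L as Cl₂.
(a) Cl₂ equivalent: 2.001 mg/L × 685,085 L = 1371 g.
(a) Product at 12.5% available Cl: 1371 / 0.125 = 10,970 g.
(a) Volume: 10,970 g ÷ 1.16 g/mL = 9454 mL.

(b) Hardness to add: (236 − 147) = 89 mg/L as CaCO₃ × 762,000 L = 67,820 g as CaCO₃.
(b) Moles of Ca²⁺ (1 mol Ca²⁺ ≡ 1 mol CaCO₃): 67,820 / 100.1 g/mol = 677.5 mol.
(b) Mass of CaCl₂: 677.5 × 111 = 75,200 g.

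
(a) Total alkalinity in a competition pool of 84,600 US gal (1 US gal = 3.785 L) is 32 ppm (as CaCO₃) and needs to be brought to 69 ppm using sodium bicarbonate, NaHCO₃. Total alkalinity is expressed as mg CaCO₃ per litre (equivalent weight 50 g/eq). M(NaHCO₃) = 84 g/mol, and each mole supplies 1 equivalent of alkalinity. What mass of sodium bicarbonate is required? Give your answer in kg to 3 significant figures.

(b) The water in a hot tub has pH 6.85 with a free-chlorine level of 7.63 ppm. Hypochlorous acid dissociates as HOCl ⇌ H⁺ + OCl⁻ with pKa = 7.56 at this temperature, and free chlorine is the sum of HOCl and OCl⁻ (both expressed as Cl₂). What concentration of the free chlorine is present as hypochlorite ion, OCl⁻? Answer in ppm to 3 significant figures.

(a) Volume: 84,600 US gal × 3.785 L/gal = 320,211 L.
(a) Alkalinity to add: (69 − 32) = 37 mg/L as CaCO₃ × 320,211 L = 11,850 g as CaCO₃.
(a) Equivalents: 11,850 g ÷ 50 g/eq = 237 eq.
(a) NaHCO₃ supplies 1 eq per mole → 237 mol.
(a) Mass: 237 mol × 84 g/mol = 19,900 g.

(b) [OCl⁻]/[HOCl] = 10^(pH − pKa) = 10^(6.85 − 7.56) = 10^-0.71 = 0.195.
(b) Fraction as HOCl = 1 / (1 + 0.195) = 0.8368.
(b) OCl⁻ = (1 − 0.8368) × 7.63 ppm = 1.245 ppm.

(a) 19.9 kg; (b) 1.24 ppm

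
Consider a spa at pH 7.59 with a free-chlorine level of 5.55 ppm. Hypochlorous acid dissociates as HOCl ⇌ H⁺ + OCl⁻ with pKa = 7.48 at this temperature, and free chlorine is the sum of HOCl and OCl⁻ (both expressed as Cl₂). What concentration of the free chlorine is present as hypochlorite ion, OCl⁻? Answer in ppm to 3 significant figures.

3.12 ppm

[OCl⁻]/[HOCl] = 10^(pH − pKa) = 10^(7.59 − 7.48) = 10^0.11 = 1.288.
Fraction as HOCl = 1 / (1 + 1.288) = 0.437.
OCl⁻ = (1 − 0.437) × 5.55 ppm = 3.125 ppm.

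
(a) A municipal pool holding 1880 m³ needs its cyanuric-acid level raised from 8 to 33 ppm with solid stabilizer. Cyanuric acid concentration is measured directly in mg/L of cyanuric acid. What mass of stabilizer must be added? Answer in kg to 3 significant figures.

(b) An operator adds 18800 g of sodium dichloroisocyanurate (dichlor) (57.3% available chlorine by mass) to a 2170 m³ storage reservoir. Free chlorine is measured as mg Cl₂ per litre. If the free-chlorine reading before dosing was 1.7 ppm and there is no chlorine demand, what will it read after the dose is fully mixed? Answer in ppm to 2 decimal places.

(a) 47.0 kg; (b) 6.66 ppm

(a) Volume: 1880 m³ = 1,880,000 L.
(a) CYA to add: (33 − 8) = 25 mg/L × 1,880,000 L = 47,000 g cyanuric acid.

(b) Volume: 2170 m³ = 2,170,000 L.
(b) Available chlorine delivered: 18,800 g × 0.573 = 10,770 g as Cl₂.
(b) Concentration rise: 10,770 g / 2,170,000 L = 4.964 mg/L = 4.96 ppm.
(b) Final FC: 1.7 + 4.96 = 6.66 ppm.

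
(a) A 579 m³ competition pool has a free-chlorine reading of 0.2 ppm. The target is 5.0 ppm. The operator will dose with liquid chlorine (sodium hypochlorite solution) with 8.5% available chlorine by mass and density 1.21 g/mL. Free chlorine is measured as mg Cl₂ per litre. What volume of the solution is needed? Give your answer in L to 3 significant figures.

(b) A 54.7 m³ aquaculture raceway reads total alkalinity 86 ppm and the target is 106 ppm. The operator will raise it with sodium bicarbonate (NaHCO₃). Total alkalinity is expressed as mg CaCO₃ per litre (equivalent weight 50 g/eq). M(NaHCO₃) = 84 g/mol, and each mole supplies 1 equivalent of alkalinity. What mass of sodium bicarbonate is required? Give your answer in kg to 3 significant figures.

(a) Volume: 579 m³ = 579,000 L.
(a) Chlorine deficit: 5.0 − 0.2 = 4.8 ppm = 4.8 mg/L as Cl₂.
(a) Cl₂ equivalent needed: 4.8 mg/L × 579,000 L = 2,779,000 mg = 2779 g.
(a) Product at 8.5% available chlorine: 2779 / 0.085 = 32,700 g.
(a) Volume at density 1.21 g/mL: 32,700 g ÷ 1.21 g/mL = 27,020 mL.

(b) Volume: 54.7 m³ = 54,700 L.
(b) Alkalinity to add: (106 − 86) = 20 mg/L as CaCO₃ × 54,700 L = 1094 g as CaCO₃.
(b) Equivalents: 1094 g ÷ 50 g/eq = 21.88 eq.
(b) NaHCO₃ supplies 1 eq per mole → 21.88 mol.
(b) Mass: 21.88 mol × 84 g/mol = 1838 g.

(a) 27.0 L; (b) 1.84 kg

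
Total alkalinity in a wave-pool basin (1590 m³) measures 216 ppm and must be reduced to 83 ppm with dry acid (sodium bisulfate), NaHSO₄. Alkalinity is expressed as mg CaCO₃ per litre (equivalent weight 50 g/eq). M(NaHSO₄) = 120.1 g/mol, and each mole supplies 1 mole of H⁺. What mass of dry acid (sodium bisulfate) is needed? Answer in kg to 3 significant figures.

508 kg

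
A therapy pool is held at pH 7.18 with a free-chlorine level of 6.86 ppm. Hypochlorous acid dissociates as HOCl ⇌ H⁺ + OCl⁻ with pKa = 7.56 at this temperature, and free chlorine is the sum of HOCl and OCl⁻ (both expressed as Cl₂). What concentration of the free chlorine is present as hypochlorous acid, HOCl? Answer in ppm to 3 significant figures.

[OCl⁻]/[HOCl] = 10^(pH − pKa) = 10^(7.18 − 7.56) = 10^-0.38 = 0.4169.
Fraction as HOCl = 1 / (1 + 0.4169) = 0.7058.
HOCl = 0.7058 × 6.86 ppm = 4.842 ppm.

4.84 ppm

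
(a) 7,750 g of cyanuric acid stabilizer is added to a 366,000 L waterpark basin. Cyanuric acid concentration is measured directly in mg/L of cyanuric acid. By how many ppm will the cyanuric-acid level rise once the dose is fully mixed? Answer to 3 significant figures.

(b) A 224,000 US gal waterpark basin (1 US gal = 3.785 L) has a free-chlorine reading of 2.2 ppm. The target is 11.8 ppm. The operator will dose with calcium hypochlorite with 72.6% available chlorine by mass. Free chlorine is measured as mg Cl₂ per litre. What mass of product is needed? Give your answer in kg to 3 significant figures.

(a) Rise: 7,750 g / 366,000 L × 1000 = 21.17 mg/L.

(b) Volume: 224,000 US gal × 3.785 L/gal = 847,840 L.
(b) Chlorine deficit: 11.8 − 2.2 = 9.6 ppm = 9.6 mg/L as Cl₂.
(b) Cl₂ equivalent needed: 9.6 mg/L × 847,840 L = 8,139,000 mg = 8139 g.
(b) Product at 72.6% available chlorine: 8139 / 0.726 = 11,210 g.

(a) 21.2 ppm; (b) 11.2 kg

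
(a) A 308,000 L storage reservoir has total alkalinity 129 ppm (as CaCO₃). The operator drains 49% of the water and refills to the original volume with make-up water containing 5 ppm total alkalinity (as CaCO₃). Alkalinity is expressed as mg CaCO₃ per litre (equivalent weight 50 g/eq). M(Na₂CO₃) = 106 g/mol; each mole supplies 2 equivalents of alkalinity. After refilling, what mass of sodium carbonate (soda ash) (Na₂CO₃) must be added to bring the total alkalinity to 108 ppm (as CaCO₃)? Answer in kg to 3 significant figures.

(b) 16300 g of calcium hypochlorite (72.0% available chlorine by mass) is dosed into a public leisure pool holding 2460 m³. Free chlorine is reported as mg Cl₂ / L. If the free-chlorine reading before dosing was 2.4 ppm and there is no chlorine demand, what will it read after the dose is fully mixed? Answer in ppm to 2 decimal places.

(a) After draining 49% and refilling: 129 × 0.51 + 5 × 0.49 = 68.24 ppm.
(a) Deficit to target: 108 − 68.24 = 39.76 mg/L.
(a) As CaCO₃: 39.76 mg/L × 308,000 L = 12,250 g; ÷ 50 g/eq ÷ 2 = 122.5 mol Na₂CO₃.
(a) Mass: 122.5 × 106 = 12,980 g.

(b) Volume: 2460 m³ = 2,460,000 L.
(b) Available chlorine delivered: 16,300 g × 0.72 = 11,740 g as Cl₂.
(b) Concentration rise: 11,740 g / 2,460,000 L = 4.771 mg/L = 4.77 ppm.
(b) Final FC: 2.4 + 4.77 = 7.17 ppm.

(a) 13.0 kg; (b) 7.17 ppm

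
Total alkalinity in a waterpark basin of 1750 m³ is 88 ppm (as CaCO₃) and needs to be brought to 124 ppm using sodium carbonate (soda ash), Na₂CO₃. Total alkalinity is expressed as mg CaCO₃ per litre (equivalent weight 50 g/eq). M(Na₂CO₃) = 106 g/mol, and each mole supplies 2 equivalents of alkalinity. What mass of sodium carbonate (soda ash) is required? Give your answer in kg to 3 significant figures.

Volume: 1750 m³ = 1,750,000 L.
Alkalinity to add: (124 − 88) = 36 mg/L as CaCO₃ × 1,750,000 L = 63,000 g as CaCO₃.
Equivalents: 63,000 g ÷ 50 g/eq = 1260 eq.
Each mole of Na₂CO₃ supplies 2 eq, so 1260 / 2 = 630 mol.
Mass: 630 mol × 106 g/mol = 66,780 g.

66.8 kg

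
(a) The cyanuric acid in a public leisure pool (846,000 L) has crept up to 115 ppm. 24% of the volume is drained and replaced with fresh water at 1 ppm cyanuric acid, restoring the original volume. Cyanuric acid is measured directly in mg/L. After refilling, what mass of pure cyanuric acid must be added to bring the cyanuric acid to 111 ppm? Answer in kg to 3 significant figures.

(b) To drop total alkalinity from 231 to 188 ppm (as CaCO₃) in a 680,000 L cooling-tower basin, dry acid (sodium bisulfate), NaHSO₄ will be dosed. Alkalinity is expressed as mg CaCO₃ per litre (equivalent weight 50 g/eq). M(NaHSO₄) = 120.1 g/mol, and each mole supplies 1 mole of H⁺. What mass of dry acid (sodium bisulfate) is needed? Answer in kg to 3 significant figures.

(a) 19.8 kg; (b) 70.2 kg

(a) After draining 24% and refilling: 115 × 0.76 + 1 × 0.24 = 87.64 ppm.
(a) Deficit to target: 111 − 87.64 = 23.36 mg/L.
(a) Mass: 23.36 mg/L × 846,000 L = 19,760 g cyanuric acid.

(b) Alkalinity to neutralize: (231 − 188) = 43 mg/L as CaCO₃ × 680,000 L = 29,240 g as CaCO₃.
(b) Equivalents of H⁺ required: 29,240 ÷ 50 g/eq = 584.8 eq = 584.8 mol NaHSO₄.
(b) Mass of NaHSO₄: 584.8 × 120.1 = 70,230 g.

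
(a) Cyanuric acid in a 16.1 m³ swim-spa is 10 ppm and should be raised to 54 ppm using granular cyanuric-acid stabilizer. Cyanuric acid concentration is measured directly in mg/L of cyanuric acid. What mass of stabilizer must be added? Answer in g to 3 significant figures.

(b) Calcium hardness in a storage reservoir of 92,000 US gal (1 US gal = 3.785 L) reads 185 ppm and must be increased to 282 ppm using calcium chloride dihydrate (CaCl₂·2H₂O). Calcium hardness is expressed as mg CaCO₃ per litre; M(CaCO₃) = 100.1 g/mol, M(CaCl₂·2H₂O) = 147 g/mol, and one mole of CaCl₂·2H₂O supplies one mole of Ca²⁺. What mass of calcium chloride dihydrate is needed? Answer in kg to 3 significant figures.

(a) Volume: 16.1 m³ = 16,100 L.
(a) CYA to add: (54 − 10) = 44 mg/L × 16,100 L = 708.4 g cyanuric acid.

(b) Volume: 92,000 US gal × 3.785 L/gal = 348,220 L.
(b) Hardness to add: (282 − 185) = 97 mg/L as CaCO₃ × 348,220 L = 33,780 g as CaCO₃.
(b) Moles of Ca²⁺ (1 mol Ca²⁺ ≡ 1 mol CaCO₃): 33,780 / 100.1 g/mol = 337.4 mol.
(b) Mass of CaCl₂·2H₂O: 337.4 × 147 = 49,600 g.

(a) 708 g; (b) 49.6 kg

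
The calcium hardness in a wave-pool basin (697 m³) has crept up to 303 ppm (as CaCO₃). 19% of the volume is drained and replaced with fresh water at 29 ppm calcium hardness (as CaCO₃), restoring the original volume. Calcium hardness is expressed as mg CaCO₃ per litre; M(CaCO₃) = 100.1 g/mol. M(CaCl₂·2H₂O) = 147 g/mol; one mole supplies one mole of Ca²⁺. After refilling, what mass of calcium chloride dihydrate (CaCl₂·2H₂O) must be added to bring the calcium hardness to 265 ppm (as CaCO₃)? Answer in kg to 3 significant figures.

14.4 kg

Volume: 697 m³ = 697,000 L.
After draining 19% and refilling: 303 × 0.81 + 29 × 0.19 = 250.94 ppm.
Deficit to target: 265 − 250.94 = 14.06 mg/L.
As CaCO₃: 14.06 mg/L × 697,000 L = 9800 g; ÷ 100.1 = 97.9 mol Ca²⁺.
Mass: 97.9 × 147 = 14,390 g.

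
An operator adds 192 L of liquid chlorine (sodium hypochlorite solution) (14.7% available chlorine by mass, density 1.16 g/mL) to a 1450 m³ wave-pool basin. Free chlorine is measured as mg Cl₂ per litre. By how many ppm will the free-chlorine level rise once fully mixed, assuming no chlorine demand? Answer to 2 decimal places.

22.58 ppm

Volume: 1450 m³ = 1,450,000 L.
Mass of solution: 192 L × 1000 mL/L × 1.16 g/mL = 222,700 g.
Available chlorine delivered: 222,700 g × 0.147 = 32,740 g as Cl₂.
Concentration rise: 32,740 g / 1,450,000 L = 22.58 mg/L = 22.58 ppm.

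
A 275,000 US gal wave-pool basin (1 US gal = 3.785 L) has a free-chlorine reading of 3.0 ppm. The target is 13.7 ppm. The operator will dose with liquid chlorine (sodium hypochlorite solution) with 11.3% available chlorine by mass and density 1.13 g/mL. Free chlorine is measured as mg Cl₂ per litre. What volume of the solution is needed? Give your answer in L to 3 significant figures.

Volume: 275,000 US gal × 3.785 L/gal = 1,040,875 L.
Chlorine deficit: 13.7 − 3.0 = 10.7 ppm = 10.7 mg/L as Cl₂.
Cl₂ equivalent needed: 10.7 mg/L × 1,040,875 L = 11,140,000 mg = 11,140 g.
Product at 11.3% available chlorine: 11,140 / 0.113 = 98,560 g.
Volume at density 1.13 g/mL: 98,560 g ÷ 1.13 g/mL = 87,220 mL.

87.2 L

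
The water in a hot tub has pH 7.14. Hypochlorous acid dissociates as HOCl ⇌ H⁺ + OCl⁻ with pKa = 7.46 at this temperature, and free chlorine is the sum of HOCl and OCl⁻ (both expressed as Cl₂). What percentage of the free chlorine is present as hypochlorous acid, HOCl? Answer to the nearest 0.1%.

67.6%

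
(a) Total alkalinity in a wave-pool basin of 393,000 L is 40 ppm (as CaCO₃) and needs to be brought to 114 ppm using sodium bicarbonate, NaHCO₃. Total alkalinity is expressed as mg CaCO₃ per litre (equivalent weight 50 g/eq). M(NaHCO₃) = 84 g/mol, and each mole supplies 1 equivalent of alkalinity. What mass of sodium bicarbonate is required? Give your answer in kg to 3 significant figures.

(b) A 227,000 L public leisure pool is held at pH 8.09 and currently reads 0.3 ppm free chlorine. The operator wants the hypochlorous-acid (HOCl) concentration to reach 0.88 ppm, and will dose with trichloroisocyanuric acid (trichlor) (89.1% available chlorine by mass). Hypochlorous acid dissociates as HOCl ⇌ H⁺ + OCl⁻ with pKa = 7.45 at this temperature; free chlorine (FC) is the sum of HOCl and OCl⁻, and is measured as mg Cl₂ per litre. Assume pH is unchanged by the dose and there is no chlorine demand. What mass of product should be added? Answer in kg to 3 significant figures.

(a) 48.9 kg; (b) 1.13 kg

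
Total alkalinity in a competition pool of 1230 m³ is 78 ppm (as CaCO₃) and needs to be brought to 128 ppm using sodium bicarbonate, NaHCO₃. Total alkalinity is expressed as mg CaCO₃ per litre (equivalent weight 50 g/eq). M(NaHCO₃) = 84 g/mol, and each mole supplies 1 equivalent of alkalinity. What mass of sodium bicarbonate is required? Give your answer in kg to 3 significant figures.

103 kg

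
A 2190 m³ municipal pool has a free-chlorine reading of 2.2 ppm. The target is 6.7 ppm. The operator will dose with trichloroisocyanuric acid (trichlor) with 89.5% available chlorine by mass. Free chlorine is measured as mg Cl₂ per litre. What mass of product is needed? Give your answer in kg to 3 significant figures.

11.0 kg

Volume: 2190 m³ = 2,190,000 L.
Chlorine deficit: 6.7 − 2.2 = 4.5 ppm = 4.5 mg/L as Cl₂.
Cl₂ equivalent needed: 4.5 mg/L × 2,190,000 L = 9,855,000 mg = 9855 g.
Product at 89.5% available chlorine: 9855 / 0.895 = 11,010 g.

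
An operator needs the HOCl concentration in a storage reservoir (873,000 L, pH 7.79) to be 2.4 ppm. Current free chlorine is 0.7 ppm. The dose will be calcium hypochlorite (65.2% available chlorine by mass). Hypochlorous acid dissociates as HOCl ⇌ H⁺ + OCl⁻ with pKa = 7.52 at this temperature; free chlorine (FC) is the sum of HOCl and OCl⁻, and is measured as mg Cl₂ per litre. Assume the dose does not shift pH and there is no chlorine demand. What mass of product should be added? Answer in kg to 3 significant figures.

[OCl⁻]/[HOCl] = 10^(pH − pKa) = 10^(7.79 − 7.52) = 1.862; fraction as HOCl = 1/(1 + 1.862) = 0.3494.
Free chlorine required for 2.4 ppm HOCl: 2.4 / 0.3494 = 6.869 ppm.
FC to add: 6.869 − 0.7 = 6.169 mg/L as Cl₂.
Cl₂ equivalent: 6.169 mg/L × 873,000 L = 5386 g.
Product at 65.2% available Cl: 5386 / 0.652 = 8260 g.

8.26 kg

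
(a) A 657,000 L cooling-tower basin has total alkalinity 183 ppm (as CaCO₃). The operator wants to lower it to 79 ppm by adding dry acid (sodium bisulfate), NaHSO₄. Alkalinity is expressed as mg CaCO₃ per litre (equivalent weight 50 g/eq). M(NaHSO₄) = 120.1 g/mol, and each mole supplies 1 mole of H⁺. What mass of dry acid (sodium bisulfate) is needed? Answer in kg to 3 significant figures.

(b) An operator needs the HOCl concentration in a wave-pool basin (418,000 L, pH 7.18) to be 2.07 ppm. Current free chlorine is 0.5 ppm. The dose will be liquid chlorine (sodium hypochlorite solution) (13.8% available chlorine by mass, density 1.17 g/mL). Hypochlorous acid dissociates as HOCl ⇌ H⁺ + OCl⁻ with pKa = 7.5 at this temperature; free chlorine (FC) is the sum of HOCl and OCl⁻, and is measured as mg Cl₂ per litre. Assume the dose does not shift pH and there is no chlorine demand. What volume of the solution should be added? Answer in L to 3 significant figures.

(a) 164 kg; (b) 6.63 L

(a) Alkalinity to neutralize: (183 − 79) = 104 mg/L as CaCO₃ × 657,000 L = 68,330 g as CaCO₃.
(a) Equivalents of H⁺ required: 68,330 ÷ 50 g/eq = 1367 eq = 1367 mol NaHSO₄.
(a) Mass of NaHSO₄: 1367 × 120.1 = 164,100 g.

(b) [OCl⁻]/[HOCl] = 10^(pH − pKa) = 10^(7.18 − 7.5) = 0.4786; fraction as HOCl = 1/(1 + 0.4786) = 0.6763.
(b) Free chlorine required for 2.07 ppm HOCl: 2.07 / 0.6763 = 3.061 ppm.
(b) FC to add: 3.061 − 0.5 = 2.561 mg/L as Cl₂.
(b) Cl₂ equivalent: 2.561 mg/L × 418,000 L = 1070 g.
(b) Product at 13.8% available Cl: 1070 / 0.138 = 7757 g.
(b) Volume: 7757 g ÷ 1.17 g/mL = 6630 mL.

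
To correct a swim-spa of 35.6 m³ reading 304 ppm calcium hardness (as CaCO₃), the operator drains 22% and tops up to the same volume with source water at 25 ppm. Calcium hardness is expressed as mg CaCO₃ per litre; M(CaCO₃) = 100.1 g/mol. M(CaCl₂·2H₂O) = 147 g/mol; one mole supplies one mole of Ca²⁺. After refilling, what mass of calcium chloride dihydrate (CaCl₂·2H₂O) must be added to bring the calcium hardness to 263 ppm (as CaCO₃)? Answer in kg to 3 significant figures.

Volume: 35.6 m³ = 35,600 L.
After draining 22% and refilling: 304 × 0.78 + 25 × 0.22 = 242.62 ppm.
Deficit to target: 263 − 242.62 = 20.38 mg/L.
As CaCO₃: 20.38 mg/L × 35,600 L = 725.5 g; ÷ 100.1 = 7.248 mol Ca²⁺.
Mass: 7.248 × 147 = 1065 g.

1.07 kg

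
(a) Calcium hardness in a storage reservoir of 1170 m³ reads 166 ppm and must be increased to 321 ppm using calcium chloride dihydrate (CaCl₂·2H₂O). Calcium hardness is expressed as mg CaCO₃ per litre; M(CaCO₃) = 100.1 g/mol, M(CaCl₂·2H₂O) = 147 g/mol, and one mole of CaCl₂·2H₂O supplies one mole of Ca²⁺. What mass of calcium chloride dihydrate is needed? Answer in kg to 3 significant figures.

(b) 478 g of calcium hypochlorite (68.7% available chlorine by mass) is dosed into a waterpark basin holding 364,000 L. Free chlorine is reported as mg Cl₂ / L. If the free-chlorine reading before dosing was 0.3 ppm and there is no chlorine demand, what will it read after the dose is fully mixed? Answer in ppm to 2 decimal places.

(a) 266 kg; (b) 1.20 ppm

(a) Volume: 1170 m³ = 1,170,000 L.
(a) Hardness to add: (321 − 166) = 155 mg/L as CaCO₃ × 1,170,000 L = 181,400 g as CaCO₃.
(a) Moles of Ca²⁺ (1 mol Ca²⁺ ≡ 1 mol CaCO₃): 181,400 / 100.1 g/mol = 1812 mol.
(a) Mass of CaCl₂·2H₂O: 1812 × 147 = 266,300 g.

(b) Available chlorine delivered: 478 g × 0.687 = 328.4 g as Cl₂.
(b) Concentration rise: 328.4 g / 364,000 L = 0.9022 mg/L = 0.90 ppm.
(b) Final FC: 0.3 + 0.90 = 1.20 ppm.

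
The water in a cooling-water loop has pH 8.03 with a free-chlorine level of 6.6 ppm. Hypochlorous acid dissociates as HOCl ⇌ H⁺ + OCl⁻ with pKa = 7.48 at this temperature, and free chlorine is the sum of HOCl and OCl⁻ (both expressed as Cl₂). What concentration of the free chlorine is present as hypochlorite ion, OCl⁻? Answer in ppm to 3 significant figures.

[OCl⁻]/[HOCl] = 10^(pH − pKa) = 10^(8.03 − 7.48) = 10^0.55 = 3.548.
Fraction as HOCl = 1 / (1 + 3.548) = 0.2199.
OCl⁻ = (1 − 0.2199) × 6.6 ppm = 5.149 ppm.

5.15 ppm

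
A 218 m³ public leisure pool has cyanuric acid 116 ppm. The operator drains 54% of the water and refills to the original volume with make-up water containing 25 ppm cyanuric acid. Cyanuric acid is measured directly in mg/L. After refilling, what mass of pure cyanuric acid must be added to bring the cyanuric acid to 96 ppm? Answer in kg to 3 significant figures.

6.35 kg

Volume: 218 m³ = 218,000 L.
After draining 54% and refilling: 116 × 0.46 + 25 × 0.54 = 66.86 ppm.
Deficit to target: 96 − 66.86 = 29.14 mg/L.
Mass: 29.14 mg/L × 218,000 L = 6353 g cyanuric acid.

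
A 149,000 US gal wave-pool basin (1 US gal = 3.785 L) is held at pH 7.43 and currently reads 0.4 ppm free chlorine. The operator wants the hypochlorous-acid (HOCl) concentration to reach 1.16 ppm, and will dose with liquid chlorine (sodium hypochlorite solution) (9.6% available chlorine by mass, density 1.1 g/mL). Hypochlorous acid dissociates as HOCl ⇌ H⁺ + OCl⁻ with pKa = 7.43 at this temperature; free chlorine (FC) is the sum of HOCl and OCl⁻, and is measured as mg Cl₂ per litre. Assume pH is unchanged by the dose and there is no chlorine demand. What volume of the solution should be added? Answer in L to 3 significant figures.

10.3 L

Volume: 149,000 US gal × 3.785 L/gal = 563,965 L.
[OCl⁻]/[HOCl] = 10^(pH − pKa) = 10^(7.43 − 7.43) = 1; fraction as HOCl = 1/(1 + 1) = 0.5.
Free chlorine required for 1.16 ppm HOCl: 1.16 / 0.5 = 2.32 ppm.
FC to add: 2.32 − 0.4 = 1.92 mg/L as Cl₂.
Cl₂ equivalent: 1.92 mg/L × 563,965 L = 1083 g.
Product at 9.6% available Cl: 1083 / 0.096 = 11,280 g.
Volume: 11,280 g ÷ 1.1 g/mL = 10,250 mL.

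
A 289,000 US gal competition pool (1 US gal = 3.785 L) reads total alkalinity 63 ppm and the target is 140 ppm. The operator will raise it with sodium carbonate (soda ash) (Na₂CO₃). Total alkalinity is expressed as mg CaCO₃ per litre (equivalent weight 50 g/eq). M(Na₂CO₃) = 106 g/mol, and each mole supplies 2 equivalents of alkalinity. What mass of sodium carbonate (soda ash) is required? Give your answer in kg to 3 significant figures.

Volume: 289,000 US gal × 3.785 L/gal = 1,093,865 L.
Alkalinity to add: (140 − 63) = 77 mg/L as CaCO₃ × 1,093,865 L = 84,230 g as CaCO₃.
Equivalents: 84,230 g ÷ 50 g/eq = 1685 eq.
Each mole of Na₂CO₃ supplies 2 eq, so 1685 / 2 = 842.3 mol.
Mass: 842.3 mol × 106 g/mol = 89,280 g.

89.3 kg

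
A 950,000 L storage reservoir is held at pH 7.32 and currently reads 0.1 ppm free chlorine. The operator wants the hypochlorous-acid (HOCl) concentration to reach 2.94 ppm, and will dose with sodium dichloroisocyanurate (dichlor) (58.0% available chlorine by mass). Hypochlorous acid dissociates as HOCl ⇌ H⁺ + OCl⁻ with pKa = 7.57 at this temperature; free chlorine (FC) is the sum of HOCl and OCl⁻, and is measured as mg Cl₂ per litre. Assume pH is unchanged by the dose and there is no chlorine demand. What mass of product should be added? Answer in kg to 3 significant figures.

7.36 kg

[OCl⁻]/[HOCl] = 10^(pH − pKa) = 10^(7.32 − 7.57) = 0.5623; fraction as HOCl = 1/(1 + 0.5623) = 0.6401.
Free chlorine required for 2.94 ppm HOCl: 2.94 / 0.6401 = 4.593 ppm.
FC to add: 4.593 − 0.1 = 4.493 mg/L as Cl₂.
Cl₂ equivalent: 4.493 mg/L × 950,000 L = 4269 g.
Product at 58.0% available Cl: 4269 / 0.58 = 7360 g.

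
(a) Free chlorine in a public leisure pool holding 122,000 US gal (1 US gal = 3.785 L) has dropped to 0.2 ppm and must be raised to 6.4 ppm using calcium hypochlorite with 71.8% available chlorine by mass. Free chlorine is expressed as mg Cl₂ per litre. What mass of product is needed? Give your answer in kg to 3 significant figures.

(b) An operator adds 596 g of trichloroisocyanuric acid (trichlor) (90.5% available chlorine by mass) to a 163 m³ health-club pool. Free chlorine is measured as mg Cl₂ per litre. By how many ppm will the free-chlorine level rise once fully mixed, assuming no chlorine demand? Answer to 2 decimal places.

(a) 3.99 kg; (b) 3.31 ppm

(a) Volume: 122,000 US gal × 3.785 L/gal = 461,770 L.
(a) Chlorine deficit: 6.4 − 0.2 = 6.2 ppm = 6.2 mg/L as Cl₂.
(a) Cl₂ equivalent needed: 6.2 mg/L × 461,770 L = 2,863,000 mg = 2863 g.
(a) Product at 71.8% available chlorine: 2863 / 0.718 = 3987 g.

(b) Volume: 163 m³ = 163,000 L.
(b) Available chlorine delivered: 596 g × 0.905 = 539.4 g as Cl₂.
(b) Concentration rise: 539.4 g / 163,000 L = 3.309 mg/L = 3.31 ppm.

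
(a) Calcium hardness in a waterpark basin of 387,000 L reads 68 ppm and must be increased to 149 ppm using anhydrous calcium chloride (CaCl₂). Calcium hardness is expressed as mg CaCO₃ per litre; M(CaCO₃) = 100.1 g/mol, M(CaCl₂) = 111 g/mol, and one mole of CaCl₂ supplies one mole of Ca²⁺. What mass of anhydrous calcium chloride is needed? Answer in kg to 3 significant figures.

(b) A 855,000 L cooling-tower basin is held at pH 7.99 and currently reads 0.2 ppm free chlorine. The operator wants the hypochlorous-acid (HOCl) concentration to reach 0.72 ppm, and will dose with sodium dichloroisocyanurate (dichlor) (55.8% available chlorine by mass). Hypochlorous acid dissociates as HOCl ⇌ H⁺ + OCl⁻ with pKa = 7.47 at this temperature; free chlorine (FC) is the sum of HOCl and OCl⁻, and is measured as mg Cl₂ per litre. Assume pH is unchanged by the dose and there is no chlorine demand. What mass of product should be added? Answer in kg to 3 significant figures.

(a) Hardness to add: (149 − 68) = 81 mg/L as CaCO₃ × 387,000 L = 31,350 g as CaCO₃.
(a) Moles of Ca²⁺ (1 mol Ca²⁺ ≡ 1 mol CaCO₃): 31,350 / 100.1 g/mol = 313.2 mol.
(a) Mass of CaCl₂: 313.2 × 111 = 34,760 g.

(b) [OCl⁻]/[HOCl] = 10^(pH − pKa) = 10^(7.99 − 7.47) = 3.311; fraction as HOCl = 1/(1 + 3.311) = 0.2319.
(b) Free chlorine required for 0.72 ppm HOCl: 0.72 / 0.2319 = 3.104 ppm.
(b) FC to add: 3.104 − 0.2 = 2.904 mg/L as Cl₂.
(b) Cl₂ equivalent: 2.904 mg/L × 855,000 L = 2483 g.
(b) Product at 55.8% available Cl: 2483 / 0.558 = 4450 g.

(a) 34.8 kg; (b) 4.45 kg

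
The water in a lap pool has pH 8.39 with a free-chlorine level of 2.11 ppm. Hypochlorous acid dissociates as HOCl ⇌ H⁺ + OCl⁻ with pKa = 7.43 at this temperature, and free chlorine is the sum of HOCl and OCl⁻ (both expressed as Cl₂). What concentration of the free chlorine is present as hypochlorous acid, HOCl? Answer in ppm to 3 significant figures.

0.208 ppm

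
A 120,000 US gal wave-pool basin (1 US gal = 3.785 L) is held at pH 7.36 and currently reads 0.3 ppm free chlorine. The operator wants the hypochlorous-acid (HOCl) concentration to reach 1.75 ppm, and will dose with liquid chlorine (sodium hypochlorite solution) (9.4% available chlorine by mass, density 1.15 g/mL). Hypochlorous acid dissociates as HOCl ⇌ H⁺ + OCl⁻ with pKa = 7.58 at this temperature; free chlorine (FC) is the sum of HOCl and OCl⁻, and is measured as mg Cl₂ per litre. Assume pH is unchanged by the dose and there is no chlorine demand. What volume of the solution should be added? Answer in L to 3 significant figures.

10.5 L

Volume: 120,000 US gal × 3.785 L/gal = 454,200 L.
[OCl⁻]/[HOCl] = 10^(pH − pKa) = 10^(7.36 − 7.58) = 0.6026; fraction as HOCl = 1/(1 + 0.6026) = 0.624.
Free chlorine required for 1.75 ppm HOCl: 1.75 / 0.624 = 2.804 ppm.
FC to add: 2.804 − 0.3 = 2.504 mg/L as Cl₂.
Cl₂ equivalent: 2.504 mg/L × 454,200 L = 1138 g.
Product at 9.4% available Cl: 1138 / 0.094 = 12,100 g.
Volume: 12,100 g ÷ 1.15 g/mL = 10,520 mL.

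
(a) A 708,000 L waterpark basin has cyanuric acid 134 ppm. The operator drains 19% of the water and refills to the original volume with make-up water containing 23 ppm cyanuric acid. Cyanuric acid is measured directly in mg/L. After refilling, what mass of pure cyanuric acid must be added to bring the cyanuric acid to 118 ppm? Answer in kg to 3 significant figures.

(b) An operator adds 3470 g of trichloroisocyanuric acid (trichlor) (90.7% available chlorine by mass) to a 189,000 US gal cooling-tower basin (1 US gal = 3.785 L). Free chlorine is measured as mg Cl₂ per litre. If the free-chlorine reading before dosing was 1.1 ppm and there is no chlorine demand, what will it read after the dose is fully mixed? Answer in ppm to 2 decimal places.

(a) After draining 19% and refilling: 134 × 0.81 + 23 × 0.19 = 112.91 ppm.
(a) Deficit to target: 118 − 112.91 = 5.09 mg/L.
(a) Mass: 5.09 mg/L × 708,000 L = 3604 g cyanuric acid.

(b) Volume: 189,000 US gal × 3.785 L/gal = 715,365 L.
(b) Available chlorine delivered: 3470 g × 0.907 = 3147 g as Cl₂.
(b) Concentration rise: 3147 g / 715,365 L = 4.4 mg/L = 4.40 ppm.
(b) Final FC: 1.1 + 4.40 = 5.50 ppm.

(a) 3.60 kg; (b) 5.50 ppm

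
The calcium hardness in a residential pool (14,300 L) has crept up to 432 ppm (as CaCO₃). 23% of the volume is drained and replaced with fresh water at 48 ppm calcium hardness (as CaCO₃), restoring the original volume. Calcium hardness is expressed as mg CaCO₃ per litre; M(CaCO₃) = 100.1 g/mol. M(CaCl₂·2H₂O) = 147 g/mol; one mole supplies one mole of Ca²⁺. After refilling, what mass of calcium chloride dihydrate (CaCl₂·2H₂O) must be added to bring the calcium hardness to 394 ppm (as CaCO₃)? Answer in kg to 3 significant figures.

1.06 kg

After draining 23% and refilling: 432 × 0.77 + 48 × 0.23 = 343.68 ppm.
Deficit to target: 394 − 343.68 = 50.32 mg/L.
As CaCO₃: 50.32 mg/L × 14,300 L = 719.6 g; ÷ 100.1 = 7.189 mol Ca²⁺.
Mass: 7.189 × 147 = 1057 g.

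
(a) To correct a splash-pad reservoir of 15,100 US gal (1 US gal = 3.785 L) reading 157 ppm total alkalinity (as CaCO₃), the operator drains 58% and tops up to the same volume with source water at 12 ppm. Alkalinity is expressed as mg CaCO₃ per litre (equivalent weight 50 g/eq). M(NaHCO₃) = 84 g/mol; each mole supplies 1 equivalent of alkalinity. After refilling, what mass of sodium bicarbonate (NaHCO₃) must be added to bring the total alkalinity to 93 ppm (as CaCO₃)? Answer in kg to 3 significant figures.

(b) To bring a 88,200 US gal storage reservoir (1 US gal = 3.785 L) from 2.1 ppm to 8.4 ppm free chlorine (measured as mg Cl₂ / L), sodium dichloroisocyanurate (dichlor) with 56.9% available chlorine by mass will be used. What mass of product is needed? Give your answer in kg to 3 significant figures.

(a) 1.93 kg; (b) 3.70 kg

(a) Volume: 15,100 US gal × 3.785 L/gal = 57,154 L.
(a) After draining 58% and refilling: 157 × 0.42 + 12 × 0.58 = 72.9 ppm.
(a) Deficit to target: 93 − 72.9 = 20.1 mg/L.
(a) As CaCO₃: 20.1 mg/L × 57,154 L = 1149 g; ÷ 50 g/eq ÷ 1 = 22.98 mol NaHCO₃.
(a) Mass: 22.98 × 84 = 1930 g.

(b) Volume: 88,200 US gal × 3.785 L/gal = 333,837 L.
(b) Chlorine deficit: 8.4 − 2.1 = 6.3 ppm = 6.3 mg/L as Cl₂.
(b) Cl₂ equivalent needed: 6.3 mg/L × 333,837 L = 2,103,000 mg = 2103 g.
(b) Product at 56.9% available chlorine: 2103 / 0.569 = 3696 g.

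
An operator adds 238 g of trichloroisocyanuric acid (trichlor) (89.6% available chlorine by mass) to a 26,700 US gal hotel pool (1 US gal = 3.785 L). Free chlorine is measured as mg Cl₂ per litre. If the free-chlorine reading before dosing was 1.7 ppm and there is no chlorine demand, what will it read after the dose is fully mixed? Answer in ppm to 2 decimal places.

3.81 ppm

Volume: 26,700 US gal × 3.785 L/gal = 101,060 L.
Available chlorine delivered: 238 g × 0.896 = 213.2 g as Cl₂.
Concentration rise: 213.2 g / 101,060 L = 2.11 mg/L = 2.11 ppm.
Final FC: 1.7 + 2.11 = 3.81 ppm.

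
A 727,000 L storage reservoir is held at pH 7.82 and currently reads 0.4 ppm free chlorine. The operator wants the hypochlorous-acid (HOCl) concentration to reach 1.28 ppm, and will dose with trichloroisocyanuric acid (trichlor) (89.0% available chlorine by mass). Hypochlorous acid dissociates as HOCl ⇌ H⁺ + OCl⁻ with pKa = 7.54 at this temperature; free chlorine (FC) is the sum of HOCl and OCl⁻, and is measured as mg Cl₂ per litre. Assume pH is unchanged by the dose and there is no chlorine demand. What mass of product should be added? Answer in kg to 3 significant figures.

[OCl⁻]/[HOCl] = 10^(pH − pKa) = 10^(7.82 − 7.54) = 1.905; fraction as HOCl = 1/(1 + 1.905) = 0.3442.
Free chlorine required for 1.28 ppm HOCl: 1.28 / 0.3442 = 3.719 ppm.
FC to add: 3.719 − 0.4 = 3.319 mg/L as Cl₂.
Cl₂ equivalent: 3.319 mg/L × 727,000 L = 2413 g.
Product at 89.0% available Cl: 2413 / 0.89 = 2711 g.

2.71 kg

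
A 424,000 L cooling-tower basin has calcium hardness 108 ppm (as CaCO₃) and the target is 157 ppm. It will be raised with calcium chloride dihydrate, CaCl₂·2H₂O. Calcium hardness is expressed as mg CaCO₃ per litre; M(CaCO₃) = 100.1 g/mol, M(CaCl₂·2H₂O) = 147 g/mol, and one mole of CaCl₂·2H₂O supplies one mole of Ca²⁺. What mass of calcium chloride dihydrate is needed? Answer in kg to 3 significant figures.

30.5 kg

Hardness to add: (157 − 108) = 49 mg/L as CaCO₃ × 424,000 L = 20,780 g as CaCO₃.
Moles of Ca²⁺ (1 mol Ca²⁺ ≡ 1 mol CaCO₃): 20,780 / 100.1 g/mol = 207.6 mol.
Mass of CaCl₂·2H₂O: 207.6 × 147 = 30,510 g.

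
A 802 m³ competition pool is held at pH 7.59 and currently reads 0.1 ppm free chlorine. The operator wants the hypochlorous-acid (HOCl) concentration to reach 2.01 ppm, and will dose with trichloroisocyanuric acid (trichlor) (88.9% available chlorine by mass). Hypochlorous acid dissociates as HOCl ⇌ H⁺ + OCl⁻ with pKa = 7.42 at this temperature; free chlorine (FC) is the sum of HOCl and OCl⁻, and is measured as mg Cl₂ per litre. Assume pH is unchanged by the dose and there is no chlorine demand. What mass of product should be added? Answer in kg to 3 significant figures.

4.41 kg

Volume: 802 m³ = 802,000 L.
[OCl⁻]/[HOCl] = 10^(pH − pKa) = 10^(7.59 − 7.42) = 1.479; fraction as HOCl = 1/(1 + 1.479) = 0.4034.
Free chlorine required for 2.01 ppm HOCl: 2.01 / 0.4034 = 4.983 ppm.
FC to add: 4.983 − 0.1 = 4.883 mg/L as Cl₂.
Cl₂ equivalent: 4.883 mg/L × 802,000 L = 3916 g.
Product at 88.9% available Cl: 3916 / 0.889 = 4405 g.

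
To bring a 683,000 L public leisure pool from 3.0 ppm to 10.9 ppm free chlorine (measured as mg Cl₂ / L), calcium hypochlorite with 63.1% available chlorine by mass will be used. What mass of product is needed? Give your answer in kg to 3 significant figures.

8.55 kg

Chlorine deficit: 10.9 − 3.0 = 7.9 ppm = 7.9 mg/L as Cl₂.
Cl₂ equivalent needed: 7.9 mg/L × 683,000 L = 5,396,000 mg = 5396 g.
Product at 63.1% available chlorine: 5396 / 0.631 = 8551 g.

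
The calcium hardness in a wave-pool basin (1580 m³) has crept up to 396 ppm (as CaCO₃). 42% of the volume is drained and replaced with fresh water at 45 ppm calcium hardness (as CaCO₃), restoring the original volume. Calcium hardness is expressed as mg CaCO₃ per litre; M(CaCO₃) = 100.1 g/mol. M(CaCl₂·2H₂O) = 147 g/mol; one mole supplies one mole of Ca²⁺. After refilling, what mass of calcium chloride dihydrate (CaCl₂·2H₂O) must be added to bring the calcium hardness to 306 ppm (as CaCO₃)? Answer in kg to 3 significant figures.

Volume: 1580 m³ = 1,580,000 L.
After draining 42% and refilling: 396 × 0.58 + 45 × 0.42 = 248.58 ppm.
Deficit to target: 306 − 248.58 = 57.42 mg/L.
As CaCO₃: 57.42 mg/L × 1,580,000 L = 90,720 g; ÷ 100.1 = 906.3 mol Ca²⁺.
Mass: 906.3 × 147 = 133,200 g.

133 kg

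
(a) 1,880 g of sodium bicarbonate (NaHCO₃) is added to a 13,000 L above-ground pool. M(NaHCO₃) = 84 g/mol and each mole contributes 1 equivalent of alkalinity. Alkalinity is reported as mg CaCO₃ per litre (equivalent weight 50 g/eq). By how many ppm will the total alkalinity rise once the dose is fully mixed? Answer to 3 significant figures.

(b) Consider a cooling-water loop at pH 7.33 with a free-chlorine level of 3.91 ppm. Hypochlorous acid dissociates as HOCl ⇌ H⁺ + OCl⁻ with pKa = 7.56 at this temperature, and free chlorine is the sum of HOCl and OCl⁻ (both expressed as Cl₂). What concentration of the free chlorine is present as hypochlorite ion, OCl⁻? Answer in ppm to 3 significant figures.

(a) 86.1 ppm; (b) 1.45 ppm

(a) Moles of NaHCO₃: 1,880 g ÷ 84 g/mol = 22.38 mol → 22.38 eq of alkalinity.
(a) As CaCO₃: 22.38 eq × 50 g/eq = 1119 g.
(a) Rise: 1119 g / 13,000 L × 1000 = 86.08 mg/L.

(b) [OCl⁻]/[HOCl] = 10^(pH − pKa) = 10^(7.33 − 7.56) = 10^-0.23 = 0.5888.
(b) Fraction as HOCl = 1 / (1 + 0.5888) = 0.6294.
(b) OCl⁻ = (1 − 0.6294) × 3.91 ppm = 1.449 ppm.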